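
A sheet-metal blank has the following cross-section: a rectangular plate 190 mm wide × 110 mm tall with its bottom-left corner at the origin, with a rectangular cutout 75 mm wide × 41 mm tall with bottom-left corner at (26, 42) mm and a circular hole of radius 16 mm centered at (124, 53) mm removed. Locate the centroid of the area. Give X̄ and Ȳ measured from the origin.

plate: A = 190 × 110 = 20900.00, centroid at (95.00, 55.00).
hole 1: A = −(75 × 41) = -3075.00, centroid at (63.50, 62.50).
hole 2: A = −π·16² = -804.25, centroid at (124.00, 53.00).
ΣA = 17020.75 mm², ΣAX̄ = 1690510.78 mm³, ΣAȲ = 914687.37 mm³.
X̄ = 1690510.78/17020.75 = 99.32 mm; Ȳ = 914687.37/17020.75 = 53.74 mm.

X̄ = 99.32 mm, Ȳ = 53.74 mm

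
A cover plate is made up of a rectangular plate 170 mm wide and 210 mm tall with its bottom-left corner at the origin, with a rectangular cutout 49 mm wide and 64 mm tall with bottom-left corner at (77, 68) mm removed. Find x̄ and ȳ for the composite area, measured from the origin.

x̄ = 83.41 mm, ȳ = 105.48 mm

plate: A = 170 × 210 = 35700.00, centroid at (85.00, 105.00).
hole: A = −(49 × 64) = -3136.00, centroid at (101.50, 100.00).
ΣA = 32564.00 mm²
ΣAx̄ = (35700.00)(85.00) + (-3136.00)(101.50) = 2716196.00 mm³
ΣAȳ = (35700.00)(105.00) + (-3136.00)(100.00) = 3434900.00 mm³
x̄ = 2716196.00 / 32564.00 = 83.41 mm
ȳ = 3434900.00 / 32564.00 = 105.48 mm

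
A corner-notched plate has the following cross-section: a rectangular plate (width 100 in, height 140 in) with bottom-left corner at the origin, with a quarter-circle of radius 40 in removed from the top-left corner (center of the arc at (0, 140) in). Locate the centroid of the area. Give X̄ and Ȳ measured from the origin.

plate: A = 100 × 140 = 14000.00, centroid at (50.00, 70.00).
removed quarter-circle: A = −¼π·40² = -1256.64, centroid at (16.98, 123.02).
ΣA = 12743.36 in², ΣAX̄ = 678666.67 in³, ΣAȲ = 825404.14 in³.
X̄ = 678666.67/12743.36 = 53.26 in; Ȳ = 825404.14/12743.36 = 64.77 in.

X̄ = 53.26 in, Ȳ = 64.77 in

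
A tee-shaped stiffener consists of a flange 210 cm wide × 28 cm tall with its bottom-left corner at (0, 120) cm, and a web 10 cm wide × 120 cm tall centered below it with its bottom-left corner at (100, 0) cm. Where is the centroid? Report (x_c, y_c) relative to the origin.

x_c = 105.00 cm, y_c = 121.46 cm

web: A = 10 × 120 = 1200.00, centroid at (105.00, 60.00).
flange: A = 210 × 28 = 5880.00, centroid at (105.00, 134.00).
ΣA = 7080.00 cm², ΣAx_c = 743400.00 cm³, ΣAy_c = 859920.00 cm³.
x_c = 743400.00/7080.00 = 105.00 cm; y_c = 859920.00/7080.00 = 121.46 cm.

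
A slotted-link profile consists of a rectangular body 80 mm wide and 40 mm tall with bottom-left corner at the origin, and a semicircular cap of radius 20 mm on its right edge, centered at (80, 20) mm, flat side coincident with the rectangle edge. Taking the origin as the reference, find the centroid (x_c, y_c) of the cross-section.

rectangular body: A = 80 × 40 = 3200.00, centroid at (40.00, 20.00).
semicircular end: A = ½π·20² = 628.32, centroid at (88.49, 20.00).
ΣA = 3828.32 mm²
ΣAx_c = (3200.00)(40.00) + (628.32)(88.49) = 183598.82 mm³
ΣAy_c = (3200.00)(20.00) + (628.32)(20.00) = 76566.37 mm³
x_c = 183598.82 / 3828.32 = 47.96 mm
y_c = 76566.37 / 3828.32 = 20.00 mm

x_c = 47.96 mm, y_c = 20.00 mm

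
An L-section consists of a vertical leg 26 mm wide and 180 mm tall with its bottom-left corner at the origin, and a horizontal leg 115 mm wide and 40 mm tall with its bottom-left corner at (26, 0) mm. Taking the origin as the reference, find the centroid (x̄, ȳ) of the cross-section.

x̄ = 47.95 mm, ȳ = 55.30 mm

Part | A | x̄ᵢ | ȳᵢ | A·x̄ᵢ | A·ȳᵢ
vertical leg | 4680.00 | 13.00 | 90.00 | 60840.00 | 421200.00
horizontal leg | 4600.00 | 83.50 | 20.00 | 384100.00 | 92000.00
Σ | 9280.00 |  |  | 444940.00 | 513200.00
x̄ = 444940.00 / 9280.00 = 47.95 mm
ȳ = 513200.00 / 9280.00 = 55.30 mm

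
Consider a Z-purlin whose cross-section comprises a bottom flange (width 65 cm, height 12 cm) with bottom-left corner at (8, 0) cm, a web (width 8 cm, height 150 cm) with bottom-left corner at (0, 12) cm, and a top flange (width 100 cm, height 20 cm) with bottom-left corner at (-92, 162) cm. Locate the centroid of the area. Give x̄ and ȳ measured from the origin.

x̄ = -11.96 cm, ȳ = 113.84 cm

Part | A | x̄ᵢ | ȳᵢ | A·x̄ᵢ | A·ȳᵢ
bottom flange | 780.00 | 40.50 | 6.00 | 31590.00 | 4680.00
web | 1200.00 | 4.00 | 87.00 | 4800.00 | 104400.00
top flange | 2000.00 | -42.00 | 172.00 | -84000.00 | 344000.00
Σ | 3980.00 |  |  | -47610.00 | 453080.00
x̄ = -47610.00 / 3980.00 = -11.96 cm
ȳ = 453080.00 / 3980.00 = 113.84 cm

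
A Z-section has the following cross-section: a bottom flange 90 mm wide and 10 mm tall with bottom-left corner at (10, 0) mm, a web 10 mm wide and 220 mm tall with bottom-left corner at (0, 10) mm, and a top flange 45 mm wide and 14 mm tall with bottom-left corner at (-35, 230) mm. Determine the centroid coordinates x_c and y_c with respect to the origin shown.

x_c = 14.11 mm, y_c = 112.01 mm

bottom flange: A = 90 × 10 = 900.00, centroid at (55.00, 5.00).
web: A = 10 × 220 = 2200.00, centroid at (5.00, 120.00).
top flange: A = 45 × 14 = 630.00, centroid at (-12.50, 237.00).
ΣA = 3730.00 mm²
ΣAx_c = (900.00)(55.00) + (2200.00)(5.00) + (630.00)(-12.50) = 52625.00 mm³
ΣAy_c = (900.00)(5.00) + (2200.00)(120.00) + (630.00)(237.00) = 417810.00 mm³
x_c = 52625.00 / 3730.00 = 14.11 mm
y_c = 417810.00 / 3730.00 = 112.01 mm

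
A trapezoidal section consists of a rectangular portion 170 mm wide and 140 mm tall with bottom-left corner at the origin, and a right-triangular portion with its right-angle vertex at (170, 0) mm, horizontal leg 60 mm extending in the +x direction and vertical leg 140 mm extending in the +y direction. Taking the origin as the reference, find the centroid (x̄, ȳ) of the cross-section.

x̄ = 100.75 mm, ȳ = 66.50 mm

Part | A | x̄ᵢ | ȳᵢ | A·x̄ᵢ | A·ȳᵢ
rectangular portion | 23800.00 | 85.00 | 70.00 | 2023000.00 | 1666000.00
triangular portion | 4200.00 | 190.00 | 46.67 | 798000.00 | 196000.00
Σ | 28000.00 |  |  | 2821000.00 | 1862000.00
x̄ = 2821000.00 / 28000.00 = 100.75 mm
ȳ = 1862000.00 / 28000.00 = 66.50 mm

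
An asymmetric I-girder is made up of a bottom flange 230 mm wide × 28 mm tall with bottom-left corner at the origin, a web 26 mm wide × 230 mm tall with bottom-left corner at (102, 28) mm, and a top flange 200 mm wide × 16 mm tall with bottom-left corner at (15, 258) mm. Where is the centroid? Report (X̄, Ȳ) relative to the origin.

bottom flange: A = 230 × 28 = 6440.00, centroid at (115.00, 14.00).
web: A = 26 × 230 = 5980.00, centroid at (115.00, 143.00).
top flange: A = 200 × 16 = 3200.00, centroid at (115.00, 266.00).
ΣA = 15620.00 mm², ΣAX̄ = 1796300.00 mm³, ΣAȲ = 1796500.00 mm³.
X̄ = 1796300.00/15620.00 = 115.00 mm; Ȳ = 1796500.00/15620.00 = 115.01 mm.

X̄ = 115.00 mm, Ȳ = 115.01 mm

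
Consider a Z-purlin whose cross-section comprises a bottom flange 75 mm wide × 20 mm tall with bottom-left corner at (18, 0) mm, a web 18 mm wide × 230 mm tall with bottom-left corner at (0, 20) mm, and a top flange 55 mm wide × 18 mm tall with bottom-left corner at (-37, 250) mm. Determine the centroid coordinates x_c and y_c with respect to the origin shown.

x_c = 16.76 mm, y_c = 125.24 mm

bottom flange: A = 75 × 20 = 1500.00, centroid at (55.50, 10.00).
web: A = 18 × 230 = 4140.00, centroid at (9.00, 135.00).
top flange: A = 55 × 18 = 990.00, centroid at (-9.50, 259.00).
ΣA = 6630.00 mm², ΣAx_c = 111105.00 mm³, ΣAy_c = 830310.00 mm³.
x_c = 111105.00/6630.00 = 16.76 mm; y_c = 830310.00/6630.00 = 125.24 mm.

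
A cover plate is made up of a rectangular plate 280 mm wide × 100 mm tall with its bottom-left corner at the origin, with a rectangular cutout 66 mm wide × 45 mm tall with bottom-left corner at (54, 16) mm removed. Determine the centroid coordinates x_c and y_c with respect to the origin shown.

x_c = 146.29 mm, y_c = 51.36 mm

plate: A = 280 × 100 = 28000.00, centroid at (140.00, 50.00).
hole: A = −(66 × 45) = -2970.00, centroid at (87.00, 38.50).
ΣA = 25030.00 mm²
ΣAx_c = (28000.00)(140.00) + (-2970.00)(87.00) = 3661610.00 mm³
ΣAy_c = (28000.00)(50.00) + (-2970.00)(38.50) = 1285655.00 mm³
x_c = 3661610.00 / 25030.00 = 146.29 mm
y_c = 1285655.00 / 25030.00 = 51.36 mm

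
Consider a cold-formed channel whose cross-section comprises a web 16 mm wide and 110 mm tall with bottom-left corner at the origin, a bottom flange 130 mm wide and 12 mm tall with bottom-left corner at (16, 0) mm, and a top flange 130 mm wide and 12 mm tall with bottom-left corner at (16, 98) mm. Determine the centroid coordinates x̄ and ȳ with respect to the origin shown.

web: A = 16 × 110 = 1760.00, centroid at (8.00, 55.00).
bottom flange: A = 130 × 12 = 1560.00, centroid at (81.00, 6.00).
top flange: A = 130 × 12 = 1560.00, centroid at (81.00, 104.00).
ΣA = 4880.00 mm²
ΣAx̄ = (1760.00)(8.00) + (1560.00)(81.00) + (1560.00)(81.00) = 266800.00 mm³
ΣAȳ = (1760.00)(55.00) + (1560.00)(6.00) + (1560.00)(104.00) = 268400.00 mm³
x̄ = 266800.00 / 4880.00 = 54.67 mm
ȳ = 268400.00 / 4880.00 = 55.00 mm

x̄ = 54.67 mm, ȳ = 55.00 mm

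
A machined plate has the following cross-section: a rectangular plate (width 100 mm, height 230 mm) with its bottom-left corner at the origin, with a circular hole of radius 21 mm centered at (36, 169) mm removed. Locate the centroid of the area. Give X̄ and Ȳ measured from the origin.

X̄ = 50.90 mm, Ȳ = 111.54 mm

plate: A = 100 × 230 = 23000.00, centroid at (50.00, 115.00).
hole: A = −π·21² = -1385.44, centroid at (36.00, 169.00).
ΣA = 21614.56 mm², ΣAX̄ = 1100124.08 mm³, ΣAȲ = 2410860.24 mm³.
X̄ = 1100124.08/21614.56 = 50.90 mm; Ȳ = 2410860.24/21614.56 = 111.54 mm.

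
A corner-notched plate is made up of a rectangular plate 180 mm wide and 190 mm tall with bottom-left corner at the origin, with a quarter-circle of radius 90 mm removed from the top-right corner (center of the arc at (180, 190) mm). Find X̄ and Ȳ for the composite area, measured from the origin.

plate: A = 180 × 190 = 34200.00, centroid at (90.00, 95.00).
removed quarter-circle: A = −¼π·90² = -6361.73, centroid at (141.80, 151.80).
ΣA = 27838.27 mm², ΣAX̄ = 2175889.48 mm³, ΣAȲ = 2283272.23 mm³.
X̄ = 2175889.48/27838.27 = 78.16 mm; Ȳ = 2283272.23/27838.27 = 82.02 mm.

X̄ = 78.16 mm, Ȳ = 82.02 mm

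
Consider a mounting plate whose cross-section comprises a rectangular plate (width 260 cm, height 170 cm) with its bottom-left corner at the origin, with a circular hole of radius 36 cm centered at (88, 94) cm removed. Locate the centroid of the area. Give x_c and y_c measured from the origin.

Part | A | x̄ᵢ | ȳᵢ | A·x̄ᵢ | A·ȳᵢ
plate | 44200.00 | 130.00 | 85.00 | 5746000.00 | 3757000.00
hole | -4071.50 | 88.00 | 94.00 | -358292.36 | -382721.38
Σ | 40128.50 |  |  | 5387707.64 | 3374278.62
x_c = 5387707.64 / 40128.50 = 134.26 cm
y_c = 3374278.62 / 40128.50 = 84.09 cm

x_c = 134.26 cm, y_c = 84.09 cm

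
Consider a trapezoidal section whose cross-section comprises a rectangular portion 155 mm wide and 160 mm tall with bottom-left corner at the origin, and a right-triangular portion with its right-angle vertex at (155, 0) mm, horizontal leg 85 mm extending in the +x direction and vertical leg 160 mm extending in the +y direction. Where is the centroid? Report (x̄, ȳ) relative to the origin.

x̄ = 100.27 mm, ȳ = 74.26 mm

rectangular portion: A = 155 × 160 = 24800.00, centroid at (77.50, 80.00).
triangular portion: A = ½·85·160 = 6800.00, centroid at (183.33, 53.33).
ΣA = 31600.00 mm², ΣAx̄ = 3168666.67 mm³, ΣAȳ = 2346666.67 mm³.
x̄ = 3168666.67/31600.00 = 100.27 mm; ȳ = 2346666.67/31600.00 = 74.26 mm.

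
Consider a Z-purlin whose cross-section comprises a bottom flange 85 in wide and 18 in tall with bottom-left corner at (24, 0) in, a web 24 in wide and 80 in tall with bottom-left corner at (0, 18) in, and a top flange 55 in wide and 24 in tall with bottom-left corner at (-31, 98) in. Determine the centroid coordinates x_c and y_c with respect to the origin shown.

bottom flange: A = 85 × 18 = 1530.00, centroid at (66.50, 9.00).
web: A = 24 × 80 = 1920.00, centroid at (12.00, 58.00).
top flange: A = 55 × 24 = 1320.00, centroid at (-3.50, 110.00).
ΣA = 4770.00 in², ΣAx_c = 120165.00 in³, ΣAy_c = 270330.00 in³.
x_c = 120165.00/4770.00 = 25.19 in; y_c = 270330.00/4770.00 = 56.67 in.

x_c = 25.19 in, y_c = 56.67 in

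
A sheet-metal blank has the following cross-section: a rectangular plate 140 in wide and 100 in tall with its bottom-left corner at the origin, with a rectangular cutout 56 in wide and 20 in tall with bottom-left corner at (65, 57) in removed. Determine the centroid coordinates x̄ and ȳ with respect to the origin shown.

plate: A = 140 × 100 = 14000.00, centroid at (70.00, 50.00).
hole: A = −(56 × 20) = -1120.00, centroid at (93.00, 67.00).
ΣA = 12880.00 in², ΣAx̄ = 875840.00 in³, ΣAȳ = 624960.00 in³.
x̄ = 875840.00/12880.00 = 68.00 in; ȳ = 624960.00/12880.00 = 48.52 in.

x̄ = 68.00 in, ȳ = 48.52 in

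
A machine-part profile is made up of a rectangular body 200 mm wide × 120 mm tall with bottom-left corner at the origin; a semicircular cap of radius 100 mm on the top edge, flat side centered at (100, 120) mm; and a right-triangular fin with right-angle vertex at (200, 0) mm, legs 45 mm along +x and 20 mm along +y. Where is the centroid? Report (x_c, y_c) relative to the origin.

Part | A | x̄ᵢ | ȳᵢ | A·x̄ᵢ | A·ȳᵢ
rectangular body | 24000.00 | 100.00 | 60.00 | 2400000.00 | 1440000.00
semicircular top | 15707.96 | 100.00 | 162.44 | 1570796.33 | 2551622.26
triangular fin | 450.00 | 215.00 | 6.67 | 96750.00 | 3000.00
Σ | 40157.96 |  |  | 4067546.33 | 3994622.26
x_c = 4067546.33 / 40157.96 = 101.29 mm
y_c = 3994622.26 / 40157.96 = 99.47 mm

x_c = 101.29 mm, y_c = 99.47 mm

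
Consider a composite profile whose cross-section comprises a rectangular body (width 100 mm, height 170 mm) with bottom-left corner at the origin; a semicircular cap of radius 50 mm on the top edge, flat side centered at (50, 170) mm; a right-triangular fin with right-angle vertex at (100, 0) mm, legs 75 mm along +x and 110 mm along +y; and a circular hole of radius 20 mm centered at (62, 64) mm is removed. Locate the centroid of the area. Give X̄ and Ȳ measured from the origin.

X̄ = 62.37 mm, Ȳ = 95.26 mm

Part | A | x̄ᵢ | ȳᵢ | A·x̄ᵢ | A·ȳᵢ
rectangular body | 17000.00 | 50.00 | 85.00 | 850000.00 | 1445000.00
semicircular top | 3926.99 | 50.00 | 191.22 | 196349.54 | 750921.77
triangular fin | 4125.00 | 125.00 | 36.67 | 515625.00 | 151250.00
hole | -1256.64 | 62.00 | 64.00 | -77911.50 | -80424.77
Σ | 23795.35 |  |  | 1484063.04 | 2266747.00
X̄ = 1484063.04 / 23795.35 = 62.37 mm
Ȳ = 2266747.00 / 23795.35 = 95.26 mm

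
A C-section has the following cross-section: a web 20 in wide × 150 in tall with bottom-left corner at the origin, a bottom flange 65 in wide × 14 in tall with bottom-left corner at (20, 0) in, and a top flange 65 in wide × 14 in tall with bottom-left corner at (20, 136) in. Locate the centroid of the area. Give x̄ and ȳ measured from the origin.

x̄ = 26.05 in, ȳ = 75.00 in

Part | A | x̄ᵢ | ȳᵢ | A·x̄ᵢ | A·ȳᵢ
web | 3000.00 | 10.00 | 75.00 | 30000.00 | 225000.00
bottom flange | 910.00 | 52.50 | 7.00 | 47775.00 | 6370.00
top flange | 910.00 | 52.50 | 143.00 | 47775.00 | 130130.00
Σ | 4820.00 |  |  | 125550.00 | 361500.00
x̄ = 125550.00 / 4820.00 = 26.05 in
ȳ = 361500.00 / 4820.00 = 75.00 in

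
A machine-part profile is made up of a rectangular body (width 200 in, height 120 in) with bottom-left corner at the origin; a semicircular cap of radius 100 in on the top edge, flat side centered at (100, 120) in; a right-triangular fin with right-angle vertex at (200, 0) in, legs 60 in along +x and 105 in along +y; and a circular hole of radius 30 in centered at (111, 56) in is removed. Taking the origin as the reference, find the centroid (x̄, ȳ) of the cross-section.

x̄ = 108.67 in, ȳ = 98.51 in

rectangular body: A = 200 × 120 = 24000.00, centroid at (100.00, 60.00).
semicircular top: A = ½π·100² = 15707.96, centroid at (100.00, 162.44).
triangular fin: A = ½·60·105 = 3150.00, centroid at (220.00, 35.00).
hole: A = −π·30² = -2827.43, centroid at (111.00, 56.00).
ΣA = 40030.53 in², ΣAx̄ = 4349951.22 in³, ΣAȳ = 3943535.99 in³.
x̄ = 4349951.22/40030.53 = 108.67 in; ȳ = 3943535.99/40030.53 = 98.51 in.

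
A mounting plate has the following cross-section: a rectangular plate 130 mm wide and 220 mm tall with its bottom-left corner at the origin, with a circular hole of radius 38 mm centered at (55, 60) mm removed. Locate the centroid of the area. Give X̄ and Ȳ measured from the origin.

X̄ = 66.89 mm, Ȳ = 119.43 mm

plate: A = 130 × 220 = 28600.00, centroid at (65.00, 110.00).
hole: A = −π·38² = -4536.46, centroid at (55.00, 60.00).
ΣA = 24063.54 mm²
ΣAX̄ = (28600.00)(65.00) + (-4536.46)(55.00) = 1609494.71 mm³
ΣAȲ = (28600.00)(110.00) + (-4536.46)(60.00) = 2873812.41 mm³
X̄ = 1609494.71 / 24063.54 = 66.89 mm
Ȳ = 2873812.41 / 24063.54 = 119.43 mm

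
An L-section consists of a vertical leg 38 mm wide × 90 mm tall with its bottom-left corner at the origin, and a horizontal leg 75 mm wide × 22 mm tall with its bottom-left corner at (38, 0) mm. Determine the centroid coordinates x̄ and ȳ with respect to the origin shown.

Part | A | x̄ᵢ | ȳᵢ | A·x̄ᵢ | A·ȳᵢ
vertical leg | 3420.00 | 19.00 | 45.00 | 64980.00 | 153900.00
horizontal leg | 1650.00 | 75.50 | 11.00 | 124575.00 | 18150.00
Σ | 5070.00 |  |  | 189555.00 | 172050.00
x̄ = 189555.00 / 5070.00 = 37.39 mm
ȳ = 172050.00 / 5070.00 = 33.93 mm

x̄ = 37.39 mm, ȳ = 33.93 mm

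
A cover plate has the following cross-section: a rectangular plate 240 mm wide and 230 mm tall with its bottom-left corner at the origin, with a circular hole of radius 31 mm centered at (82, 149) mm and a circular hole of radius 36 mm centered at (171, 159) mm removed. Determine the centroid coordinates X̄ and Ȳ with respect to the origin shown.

X̄ = 118.07 mm, Ȳ = 109.14 mm

plate: A = 240 × 230 = 55200.00, centroid at (120.00, 115.00).
hole 1: A = −π·31² = -3019.07, centroid at (82.00, 149.00).
hole 2: A = −π·36² = -4071.50, centroid at (171.00, 159.00).
ΣA = 48109.43 mm², ΣAX̄ = 5680209.02 mm³, ΣAȲ = 5250789.34 mm³.
X̄ = 5680209.02/48109.43 = 118.07 mm; Ȳ = 5250789.34/48109.43 = 109.14 mm.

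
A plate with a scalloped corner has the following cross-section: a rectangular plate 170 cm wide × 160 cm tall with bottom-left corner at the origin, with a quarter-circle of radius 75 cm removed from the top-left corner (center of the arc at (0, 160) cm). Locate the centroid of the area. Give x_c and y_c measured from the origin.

plate: A = 170 × 160 = 27200.00, centroid at (85.00, 80.00).
removed quarter-circle: A = −¼π·75² = -4417.86, centroid at (31.83, 128.17).
ΣA = 22782.14 cm², ΣAx_c = 2171375.00 cm³, ΣAy_c = 1609766.65 cm³.
x_c = 2171375.00/22782.14 = 95.31 cm; y_c = 1609766.65/22782.14 = 70.66 cm.

x_c = 95.31 cm, y_c = 70.66 cm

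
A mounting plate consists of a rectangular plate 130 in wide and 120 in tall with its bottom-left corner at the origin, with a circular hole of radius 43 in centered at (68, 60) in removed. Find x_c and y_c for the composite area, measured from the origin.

x_c = 63.22 in, y_c = 60.00 in

plate: A = 130 × 120 = 15600.00, centroid at (65.00, 60.00).
hole: A = −π·43² = -5808.80, centroid at (68.00, 60.00).
ΣA = 9791.20 in²
ΣAx_c = (15600.00)(65.00) + (-5808.80)(68.00) = 619001.27 in³
ΣAy_c = (15600.00)(60.00) + (-5808.80)(60.00) = 587471.71 in³
x_c = 619001.27 / 9791.20 = 63.22 in
y_c = 587471.71 / 9791.20 = 60.00 in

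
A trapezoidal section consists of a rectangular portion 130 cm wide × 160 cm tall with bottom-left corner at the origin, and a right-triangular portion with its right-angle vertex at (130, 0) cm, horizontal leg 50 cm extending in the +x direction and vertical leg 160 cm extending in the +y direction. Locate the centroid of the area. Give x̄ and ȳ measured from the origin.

Part | A | x̄ᵢ | ȳᵢ | A·x̄ᵢ | A·ȳᵢ
rectangular portion | 20800.00 | 65.00 | 80.00 | 1352000.00 | 1664000.00
triangular portion | 4000.00 | 146.67 | 53.33 | 586666.67 | 213333.33
Σ | 24800.00 |  |  | 1938666.67 | 1877333.33
x̄ = 1938666.67 / 24800.00 = 78.17 cm
ȳ = 1877333.33 / 24800.00 = 75.70 cm

x̄ = 78.17 cm, ȳ = 75.70 cm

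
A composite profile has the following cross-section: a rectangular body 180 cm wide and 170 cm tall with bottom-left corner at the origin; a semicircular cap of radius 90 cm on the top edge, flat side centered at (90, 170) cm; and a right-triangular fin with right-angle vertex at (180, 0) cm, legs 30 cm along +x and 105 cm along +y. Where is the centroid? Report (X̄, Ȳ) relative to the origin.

X̄ = 93.51 cm, Ȳ = 118.16 cm

rectangular body: A = 180 × 170 = 30600.00, centroid at (90.00, 85.00).
semicircular top: A = ½π·90² = 12723.45, centroid at (90.00, 208.20).
triangular fin: A = ½·30·105 = 1575.00, centroid at (190.00, 35.00).
ΣA = 44898.45 cm²
ΣAX̄ = (30600.00)(90.00) + (12723.45)(90.00) + (1575.00)(190.00) = 4198360.52 cm³
ΣAȲ = (30600.00)(85.00) + (12723.45)(208.20) + (1575.00)(35.00) = 5305111.54 cm³
X̄ = 4198360.52 / 44898.45 = 93.51 cm
Ȳ = 5305111.54 / 44898.45 = 118.16 cm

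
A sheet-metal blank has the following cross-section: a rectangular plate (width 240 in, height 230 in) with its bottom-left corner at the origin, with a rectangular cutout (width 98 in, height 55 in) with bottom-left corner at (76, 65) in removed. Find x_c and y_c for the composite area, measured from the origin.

Part | A | x̄ᵢ | ȳᵢ | A·x̄ᵢ | A·ȳᵢ
plate | 55200.00 | 120.00 | 115.00 | 6624000.00 | 6348000.00
hole | -5390.00 | 125.00 | 92.50 | -673750.00 | -498575.00
Σ | 49810.00 |  |  | 5950250.00 | 5849425.00
x_c = 5950250.00 / 49810.00 = 119.46 in
y_c = 5849425.00 / 49810.00 = 117.43 in

x_c = 119.46 in, y_c = 117.43 in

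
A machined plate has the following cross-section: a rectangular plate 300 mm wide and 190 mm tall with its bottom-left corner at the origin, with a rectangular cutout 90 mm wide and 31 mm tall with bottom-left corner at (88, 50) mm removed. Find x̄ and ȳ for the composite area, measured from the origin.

plate: A = 300 × 190 = 57000.00, centroid at (150.00, 95.00).
hole: A = −(90 × 31) = -2790.00, centroid at (133.00, 65.50).
ΣA = 54210.00 mm², ΣAx̄ = 8178930.00 mm³, ΣAȳ = 5232255.00 mm³.
x̄ = 8178930.00/54210.00 = 150.87 mm; ȳ = 5232255.00/54210.00 = 96.52 mm.

x̄ = 150.87 mm, ȳ = 96.52 mm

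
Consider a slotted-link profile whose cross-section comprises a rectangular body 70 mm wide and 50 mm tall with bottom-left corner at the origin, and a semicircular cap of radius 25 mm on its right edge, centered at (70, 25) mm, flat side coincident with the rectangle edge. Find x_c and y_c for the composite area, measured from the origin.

Part | A | x̄ᵢ | ȳᵢ | A·x̄ᵢ | A·ȳᵢ
rectangular body | 3500.00 | 35.00 | 25.00 | 122500.00 | 87500.00
semicircular end | 981.75 | 80.61 | 25.00 | 79139.01 | 24543.69
Σ | 4481.75 |  |  | 201639.01 | 112043.69
x_c = 201639.01 / 4481.75 = 44.99 mm
y_c = 112043.69 / 4481.75 = 25.00 mm

x_c = 44.99 mm, y_c = 25.00 mm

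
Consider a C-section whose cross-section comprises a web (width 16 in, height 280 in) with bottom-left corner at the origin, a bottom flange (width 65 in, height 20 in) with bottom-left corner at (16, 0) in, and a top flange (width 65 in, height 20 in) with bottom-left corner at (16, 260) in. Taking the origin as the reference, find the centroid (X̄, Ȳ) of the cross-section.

X̄ = 22.87 in, Ȳ = 140.00 in

Part | A | x̄ᵢ | ȳᵢ | A·x̄ᵢ | A·ȳᵢ
web | 4480.00 | 8.00 | 140.00 | 35840.00 | 627200.00
bottom flange | 1300.00 | 48.50 | 10.00 | 63050.00 | 13000.00
top flange | 1300.00 | 48.50 | 270.00 | 63050.00 | 351000.00
Σ | 7080.00 |  |  | 161940.00 | 991200.00
X̄ = 161940.00 / 7080.00 = 22.87 in
Ȳ = 991200.00 / 7080.00 = 140.00 in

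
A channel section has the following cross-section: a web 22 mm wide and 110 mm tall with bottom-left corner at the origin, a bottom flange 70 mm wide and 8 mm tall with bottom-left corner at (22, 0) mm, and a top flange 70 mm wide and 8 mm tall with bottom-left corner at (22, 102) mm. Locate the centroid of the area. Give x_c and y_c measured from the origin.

web: A = 22 × 110 = 2420.00, centroid at (11.00, 55.00).
bottom flange: A = 70 × 8 = 560.00, centroid at (57.00, 4.00).
top flange: A = 70 × 8 = 560.00, centroid at (57.00, 106.00).
ΣA = 3540.00 mm², ΣAx_c = 90460.00 mm³, ΣAy_c = 194700.00 mm³.
x_c = 90460.00/3540.00 = 25.55 mm; y_c = 194700.00/3540.00 = 55.00 mm.

x_c = 25.55 mm, y_c = 55.00 mm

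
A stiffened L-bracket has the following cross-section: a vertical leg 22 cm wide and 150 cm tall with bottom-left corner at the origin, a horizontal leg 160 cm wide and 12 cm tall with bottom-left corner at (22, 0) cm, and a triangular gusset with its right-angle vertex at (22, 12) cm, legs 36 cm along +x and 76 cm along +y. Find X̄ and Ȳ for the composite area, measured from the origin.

X̄ = 42.30 cm, Ȳ = 47.07 cm

vertical leg: A = 22 × 150 = 3300.00, centroid at (11.00, 75.00).
horizontal leg: A = 160 × 12 = 1920.00, centroid at (102.00, 6.00).
gusset: A = ½·36·76 = 1368.00, centroid at (34.00, 37.33).
ΣA = 6588.00 cm², ΣAX̄ = 278652.00 cm³, ΣAȲ = 310092.00 cm³.
X̄ = 278652.00/6588.00 = 42.30 cm; Ȳ = 310092.00/6588.00 = 47.07 cm.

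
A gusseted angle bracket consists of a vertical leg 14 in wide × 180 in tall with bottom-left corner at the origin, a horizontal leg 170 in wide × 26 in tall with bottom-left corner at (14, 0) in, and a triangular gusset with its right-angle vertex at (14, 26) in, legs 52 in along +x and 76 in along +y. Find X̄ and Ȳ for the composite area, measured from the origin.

X̄ = 58.00 in, Ȳ = 43.26 in

vertical leg: A = 14 × 180 = 2520.00, centroid at (7.00, 90.00).
horizontal leg: A = 170 × 26 = 4420.00, centroid at (99.00, 13.00).
gusset: A = ½·52·76 = 1976.00, centroid at (31.33, 51.33).
ΣA = 8916.00 in²
ΣAX̄ = (2520.00)(7.00) + (4420.00)(99.00) + (1976.00)(31.33) = 517134.67 in³
ΣAȲ = (2520.00)(90.00) + (4420.00)(13.00) + (1976.00)(51.33) = 385694.67 in³
X̄ = 517134.67 / 8916.00 = 58.00 in
Ȳ = 385694.67 / 8916.00 = 43.26 in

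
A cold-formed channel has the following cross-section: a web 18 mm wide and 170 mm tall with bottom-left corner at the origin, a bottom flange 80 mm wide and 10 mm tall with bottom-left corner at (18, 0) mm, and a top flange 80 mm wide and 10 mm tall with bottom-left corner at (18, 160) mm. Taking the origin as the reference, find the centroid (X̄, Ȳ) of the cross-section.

X̄ = 25.82 mm, Ȳ = 85.00 mm

Part | A | x̄ᵢ | ȳᵢ | A·x̄ᵢ | A·ȳᵢ
web | 3060.00 | 9.00 | 85.00 | 27540.00 | 260100.00
bottom flange | 800.00 | 58.00 | 5.00 | 46400.00 | 4000.00
top flange | 800.00 | 58.00 | 165.00 | 46400.00 | 132000.00
Σ | 4660.00 |  |  | 120340.00 | 396100.00
X̄ = 120340.00 / 4660.00 = 25.82 mm
Ȳ = 396100.00 / 4660.00 = 85.00 mm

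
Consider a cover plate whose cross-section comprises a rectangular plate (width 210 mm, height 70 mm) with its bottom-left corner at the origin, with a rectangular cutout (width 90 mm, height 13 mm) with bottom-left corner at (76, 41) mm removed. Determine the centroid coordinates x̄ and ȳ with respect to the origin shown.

plate: A = 210 × 70 = 14700.00, centroid at (105.00, 35.00).
hole: A = −(90 × 13) = -1170.00, centroid at (121.00, 47.50).
ΣA = 13530.00 mm²
ΣAx̄ = (14700.00)(105.00) + (-1170.00)(121.00) = 1401930.00 mm³
ΣAȳ = (14700.00)(35.00) + (-1170.00)(47.50) = 458925.00 mm³
x̄ = 1401930.00 / 13530.00 = 103.62 mm
ȳ = 458925.00 / 13530.00 = 33.92 mm

x̄ = 103.62 mm, ȳ = 33.92 mm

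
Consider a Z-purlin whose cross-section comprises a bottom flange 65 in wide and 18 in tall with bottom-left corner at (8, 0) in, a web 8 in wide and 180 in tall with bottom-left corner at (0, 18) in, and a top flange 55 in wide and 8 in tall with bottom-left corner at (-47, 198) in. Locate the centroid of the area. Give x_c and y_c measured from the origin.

x_c = 14.61 in, y_c = 83.58 in

bottom flange: A = 65 × 18 = 1170.00, centroid at (40.50, 9.00).
web: A = 8 × 180 = 1440.00, centroid at (4.00, 108.00).
top flange: A = 55 × 8 = 440.00, centroid at (-19.50, 202.00).
ΣA = 3050.00 in², ΣAx_c = 44565.00 in³, ΣAy_c = 254930.00 in³.
x_c = 44565.00/3050.00 = 14.61 in; y_c = 254930.00/3050.00 = 83.58 in.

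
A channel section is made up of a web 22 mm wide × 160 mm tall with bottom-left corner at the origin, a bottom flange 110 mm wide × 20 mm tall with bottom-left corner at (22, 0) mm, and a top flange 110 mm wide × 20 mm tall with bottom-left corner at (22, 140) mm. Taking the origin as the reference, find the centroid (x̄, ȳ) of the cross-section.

web: A = 22 × 160 = 3520.00, centroid at (11.00, 80.00).
bottom flange: A = 110 × 20 = 2200.00, centroid at (77.00, 10.00).
top flange: A = 110 × 20 = 2200.00, centroid at (77.00, 150.00).
ΣA = 7920.00 mm²
ΣAx̄ = (3520.00)(11.00) + (2200.00)(77.00) + (2200.00)(77.00) = 377520.00 mm³
ΣAȳ = (3520.00)(80.00) + (2200.00)(10.00) + (2200.00)(150.00) = 633600.00 mm³
x̄ = 377520.00 / 7920.00 = 47.67 mm
ȳ = 633600.00 / 7920.00 = 80.00 mm

x̄ = 47.67 mm, ȳ = 80.00 mm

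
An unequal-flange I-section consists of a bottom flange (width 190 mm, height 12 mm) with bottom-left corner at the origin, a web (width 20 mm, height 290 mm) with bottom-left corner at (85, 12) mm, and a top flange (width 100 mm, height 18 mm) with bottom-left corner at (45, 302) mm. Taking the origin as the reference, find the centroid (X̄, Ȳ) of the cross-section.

Part | A | x̄ᵢ | ȳᵢ | A·x̄ᵢ | A·ȳᵢ
bottom flange | 2280.00 | 95.00 | 6.00 | 216600.00 | 13680.00
web | 5800.00 | 95.00 | 157.00 | 551000.00 | 910600.00
top flange | 1800.00 | 95.00 | 311.00 | 171000.00 | 559800.00
Σ | 9880.00 |  |  | 938600.00 | 1484080.00
X̄ = 938600.00 / 9880.00 = 95.00 mm
Ȳ = 1484080.00 / 9880.00 = 150.21 mm

X̄ = 95.00 mm, Ȳ = 150.21 mm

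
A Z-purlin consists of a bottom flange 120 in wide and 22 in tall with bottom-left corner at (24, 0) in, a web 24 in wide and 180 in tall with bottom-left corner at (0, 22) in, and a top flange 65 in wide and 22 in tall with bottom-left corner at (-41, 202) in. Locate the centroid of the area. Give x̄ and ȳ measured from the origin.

Part | A | x̄ᵢ | ȳᵢ | A·x̄ᵢ | A·ȳᵢ
bottom flange | 2640.00 | 84.00 | 11.00 | 221760.00 | 29040.00
web | 4320.00 | 12.00 | 112.00 | 51840.00 | 483840.00
top flange | 1430.00 | -8.50 | 213.00 | -12155.00 | 304590.00
Σ | 8390.00 |  |  | 261445.00 | 817470.00
x̄ = 261445.00 / 8390.00 = 31.16 in
ȳ = 817470.00 / 8390.00 = 97.43 in

x̄ = 31.16 in, ȳ = 97.43 in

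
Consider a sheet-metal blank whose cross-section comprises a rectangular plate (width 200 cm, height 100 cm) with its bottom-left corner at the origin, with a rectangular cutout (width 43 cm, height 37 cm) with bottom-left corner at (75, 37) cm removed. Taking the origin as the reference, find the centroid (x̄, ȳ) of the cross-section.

x̄ = 100.30 cm, ȳ = 49.52 cm

Part | A | x̄ᵢ | ȳᵢ | A·x̄ᵢ | A·ȳᵢ
plate | 20000.00 | 100.00 | 50.00 | 2000000.00 | 1000000.00
hole | -1591.00 | 96.50 | 55.50 | -153531.50 | -88300.50
Σ | 18409.00 |  |  | 1846468.50 | 911699.50
x̄ = 1846468.50 / 18409.00 = 100.30 cm
ȳ = 911699.50 / 18409.00 = 49.52 cm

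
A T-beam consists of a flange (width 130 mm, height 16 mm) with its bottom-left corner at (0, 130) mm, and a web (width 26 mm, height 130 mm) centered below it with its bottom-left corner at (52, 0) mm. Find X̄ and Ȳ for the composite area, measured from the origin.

web: A = 26 × 130 = 3380.00, centroid at (65.00, 65.00).
flange: A = 130 × 16 = 2080.00, centroid at (65.00, 138.00).
ΣA = 5460.00 mm², ΣAX̄ = 354900.00 mm³, ΣAȲ = 506740.00 mm³.
X̄ = 354900.00/5460.00 = 65.00 mm; Ȳ = 506740.00/5460.00 = 92.81 mm.

X̄ = 65.00 mm, Ȳ = 92.81 mm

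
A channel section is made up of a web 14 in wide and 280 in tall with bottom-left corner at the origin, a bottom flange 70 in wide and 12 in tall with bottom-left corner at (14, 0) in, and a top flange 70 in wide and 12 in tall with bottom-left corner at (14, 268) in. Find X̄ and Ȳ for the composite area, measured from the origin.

Part | A | x̄ᵢ | ȳᵢ | A·x̄ᵢ | A·ȳᵢ
web | 3920.00 | 7.00 | 140.00 | 27440.00 | 548800.00
bottom flange | 840.00 | 49.00 | 6.00 | 41160.00 | 5040.00
top flange | 840.00 | 49.00 | 274.00 | 41160.00 | 230160.00
Σ | 5600.00 |  |  | 109760.00 | 784000.00
X̄ = 109760.00 / 5600.00 = 19.60 in
Ȳ = 784000.00 / 5600.00 = 140.00 in

X̄ = 19.60 in, Ȳ = 140.00 in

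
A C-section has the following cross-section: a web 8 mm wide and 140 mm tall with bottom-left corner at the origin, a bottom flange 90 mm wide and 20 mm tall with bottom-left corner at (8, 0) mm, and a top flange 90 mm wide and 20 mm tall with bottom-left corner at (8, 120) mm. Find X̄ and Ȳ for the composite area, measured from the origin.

X̄ = 41.37 mm, Ȳ = 70.00 mm

web: A = 8 × 140 = 1120.00, centroid at (4.00, 70.00).
bottom flange: A = 90 × 20 = 1800.00, centroid at (53.00, 10.00).
top flange: A = 90 × 20 = 1800.00, centroid at (53.00, 130.00).
ΣA = 4720.00 mm²
ΣAX̄ = (1120.00)(4.00) + (1800.00)(53.00) + (1800.00)(53.00) = 195280.00 mm³
ΣAȲ = (1120.00)(70.00) + (1800.00)(10.00) + (1800.00)(130.00) = 330400.00 mm³
X̄ = 195280.00 / 4720.00 = 41.37 mm
Ȳ = 330400.00 / 4720.00 = 70.00 mm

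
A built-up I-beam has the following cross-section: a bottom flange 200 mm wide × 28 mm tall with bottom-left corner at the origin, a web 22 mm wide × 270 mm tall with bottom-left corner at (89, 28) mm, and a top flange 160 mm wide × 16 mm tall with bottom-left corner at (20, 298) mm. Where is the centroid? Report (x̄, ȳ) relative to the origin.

x̄ = 100.00 mm, ȳ = 129.79 mm

Part | A | x̄ᵢ | ȳᵢ | A·x̄ᵢ | A·ȳᵢ
bottom flange | 5600.00 | 100.00 | 14.00 | 560000.00 | 78400.00
web | 5940.00 | 100.00 | 163.00 | 594000.00 | 968220.00
top flange | 2560.00 | 100.00 | 306.00 | 256000.00 | 783360.00
Σ | 14100.00 |  |  | 1410000.00 | 1829980.00
x̄ = 1410000.00 / 14100.00 = 100.00 mm
ȳ = 1829980.00 / 14100.00 = 129.79 mm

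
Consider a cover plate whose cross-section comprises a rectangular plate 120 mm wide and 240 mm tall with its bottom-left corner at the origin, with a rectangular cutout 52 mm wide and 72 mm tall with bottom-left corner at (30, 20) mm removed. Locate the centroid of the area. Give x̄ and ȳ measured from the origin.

x̄ = 60.60 mm, ȳ = 129.56 mm

plate: A = 120 × 240 = 28800.00, centroid at (60.00, 120.00).
hole: A = −(52 × 72) = -3744.00, centroid at (56.00, 56.00).
ΣA = 25056.00 mm²
ΣAx̄ = (28800.00)(60.00) + (-3744.00)(56.00) = 1518336.00 mm³
ΣAȳ = (28800.00)(120.00) + (-3744.00)(56.00) = 3246336.00 mm³
x̄ = 1518336.00 / 25056.00 = 60.60 mm
ȳ = 3246336.00 / 25056.00 = 129.56 mm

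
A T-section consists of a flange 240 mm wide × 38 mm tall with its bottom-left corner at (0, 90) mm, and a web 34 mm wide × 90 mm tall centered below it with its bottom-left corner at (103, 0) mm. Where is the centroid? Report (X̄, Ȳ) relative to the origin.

web: A = 34 × 90 = 3060.00, centroid at (120.00, 45.00).
flange: A = 240 × 38 = 9120.00, centroid at (120.00, 109.00).
ΣA = 12180.00 mm²
ΣAX̄ = (3060.00)(120.00) + (9120.00)(120.00) = 1461600.00 mm³
ΣAȲ = (3060.00)(45.00) + (9120.00)(109.00) = 1131780.00 mm³
X̄ = 1461600.00 / 12180.00 = 120.00 mm
Ȳ = 1131780.00 / 12180.00 = 92.92 mm

X̄ = 120.00 mm, Ȳ = 92.92 mm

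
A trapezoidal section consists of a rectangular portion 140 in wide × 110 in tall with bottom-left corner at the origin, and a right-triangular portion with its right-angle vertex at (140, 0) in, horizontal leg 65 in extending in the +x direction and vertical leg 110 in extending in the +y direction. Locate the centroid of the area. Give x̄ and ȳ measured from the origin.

x̄ = 87.27 in, ȳ = 51.55 in

Part | A | x̄ᵢ | ȳᵢ | A·x̄ᵢ | A·ȳᵢ
rectangular portion | 15400.00 | 70.00 | 55.00 | 1078000.00 | 847000.00
triangular portion | 3575.00 | 161.67 | 36.67 | 577958.33 | 131083.33
Σ | 18975.00 |  |  | 1655958.33 | 978083.33
x̄ = 1655958.33 / 18975.00 = 87.27 in
ȳ = 978083.33 / 18975.00 = 51.55 in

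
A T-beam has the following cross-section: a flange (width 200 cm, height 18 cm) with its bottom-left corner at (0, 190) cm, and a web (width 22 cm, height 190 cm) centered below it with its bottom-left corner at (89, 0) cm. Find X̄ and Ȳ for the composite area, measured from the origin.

web: A = 22 × 190 = 4180.00, centroid at (100.00, 95.00).
flange: A = 200 × 18 = 3600.00, centroid at (100.00, 199.00).
ΣA = 7780.00 cm²
ΣAX̄ = (4180.00)(100.00) + (3600.00)(100.00) = 778000.00 cm³
ΣAȲ = (4180.00)(95.00) + (3600.00)(199.00) = 1113500.00 cm³
X̄ = 778000.00 / 7780.00 = 100.00 cm
Ȳ = 1113500.00 / 7780.00 = 143.12 cm

X̄ = 100.00 cm, Ȳ = 143.12 cm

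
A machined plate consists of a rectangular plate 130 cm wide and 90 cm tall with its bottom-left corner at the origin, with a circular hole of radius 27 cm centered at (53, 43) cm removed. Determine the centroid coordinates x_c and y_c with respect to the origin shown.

x_c = 67.92 cm, y_c = 45.49 cm

Part | A | x̄ᵢ | ȳᵢ | A·x̄ᵢ | A·ȳᵢ
plate | 11700.00 | 65.00 | 45.00 | 760500.00 | 526500.00
hole | -2290.22 | 53.00 | 43.00 | -121381.72 | -98479.50
Σ | 9409.78 |  |  | 639118.28 | 428020.50
x_c = 639118.28 / 9409.78 = 67.92 cm
y_c = 428020.50 / 9409.78 = 45.49 cm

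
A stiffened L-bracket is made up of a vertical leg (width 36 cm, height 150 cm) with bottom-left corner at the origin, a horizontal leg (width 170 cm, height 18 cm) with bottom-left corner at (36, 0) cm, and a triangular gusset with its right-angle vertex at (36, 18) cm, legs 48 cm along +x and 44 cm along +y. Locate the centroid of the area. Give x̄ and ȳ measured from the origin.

x̄ = 54.89 cm, ȳ = 49.08 cm

vertical leg: A = 36 × 150 = 5400.00, centroid at (18.00, 75.00).
horizontal leg: A = 170 × 18 = 3060.00, centroid at (121.00, 9.00).
gusset: A = ½·48·44 = 1056.00, centroid at (52.00, 32.67).
ΣA = 9516.00 cm²
ΣAx̄ = (5400.00)(18.00) + (3060.00)(121.00) + (1056.00)(52.00) = 522372.00 cm³
ΣAȳ = (5400.00)(75.00) + (3060.00)(9.00) + (1056.00)(32.67) = 467036.00 cm³
x̄ = 522372.00 / 9516.00 = 54.89 cm
ȳ = 467036.00 / 9516.00 = 49.08 cm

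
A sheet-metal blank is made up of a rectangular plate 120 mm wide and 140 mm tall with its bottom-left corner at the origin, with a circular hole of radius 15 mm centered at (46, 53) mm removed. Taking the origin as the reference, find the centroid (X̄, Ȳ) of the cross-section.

X̄ = 60.61 mm, Ȳ = 70.75 mm

plate: A = 120 × 140 = 16800.00, centroid at (60.00, 70.00).
hole: A = −π·15² = -706.86, centroid at (46.00, 53.00).
ΣA = 16093.14 mm²
ΣAX̄ = (16800.00)(60.00) + (-706.86)(46.00) = 975484.52 mm³
ΣAȲ = (16800.00)(70.00) + (-706.86)(53.00) = 1138536.51 mm³
X̄ = 975484.52 / 16093.14 = 60.61 mm
Ȳ = 1138536.51 / 16093.14 = 70.75 mm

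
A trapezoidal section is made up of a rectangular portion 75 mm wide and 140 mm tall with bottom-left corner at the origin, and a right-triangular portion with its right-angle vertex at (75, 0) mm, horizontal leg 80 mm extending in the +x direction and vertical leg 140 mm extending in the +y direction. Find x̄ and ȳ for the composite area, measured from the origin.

rectangular portion: A = 75 × 140 = 10500.00, centroid at (37.50, 70.00).
triangular portion: A = ½·80·140 = 5600.00, centroid at (101.67, 46.67).
ΣA = 16100.00 mm²
ΣAx̄ = (10500.00)(37.50) + (5600.00)(101.67) = 963083.33 mm³
ΣAȳ = (10500.00)(70.00) + (5600.00)(46.67) = 996333.33 mm³
x̄ = 963083.33 / 16100.00 = 59.82 mm
ȳ = 996333.33 / 16100.00 = 61.88 mm

x̄ = 59.82 mm, ȳ = 61.88 mm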